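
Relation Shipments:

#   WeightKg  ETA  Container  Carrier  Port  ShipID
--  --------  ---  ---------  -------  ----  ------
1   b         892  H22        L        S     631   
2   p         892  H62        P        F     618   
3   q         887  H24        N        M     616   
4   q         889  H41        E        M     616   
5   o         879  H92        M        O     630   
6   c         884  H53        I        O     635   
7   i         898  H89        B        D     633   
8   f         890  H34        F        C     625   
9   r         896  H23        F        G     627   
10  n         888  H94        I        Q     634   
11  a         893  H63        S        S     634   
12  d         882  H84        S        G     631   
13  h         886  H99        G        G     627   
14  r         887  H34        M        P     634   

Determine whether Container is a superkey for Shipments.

Rows 8 and 14 have the same Container value Container=H34 but are distinct tuples, so Container does not determine every attribute — not a superkey.

No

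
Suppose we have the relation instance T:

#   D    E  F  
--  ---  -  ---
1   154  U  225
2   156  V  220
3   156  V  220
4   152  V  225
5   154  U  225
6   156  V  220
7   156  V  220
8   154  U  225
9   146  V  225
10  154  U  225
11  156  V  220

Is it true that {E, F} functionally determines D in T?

(E=U, F=225): rows 1, 5, 8, 10 → D = 154, 154, 154, 154 ✓
(E=V, F=220): rows 2, 3, 6, 7, 11 → D = 156, 156, 156, 156, 156 ✓
(E=V, F=225): rows 4, 9 → D takes values {152, 146} — violation
Two rows agree on {E, F} but differ on D, so {E, F} -> D does not hold.

No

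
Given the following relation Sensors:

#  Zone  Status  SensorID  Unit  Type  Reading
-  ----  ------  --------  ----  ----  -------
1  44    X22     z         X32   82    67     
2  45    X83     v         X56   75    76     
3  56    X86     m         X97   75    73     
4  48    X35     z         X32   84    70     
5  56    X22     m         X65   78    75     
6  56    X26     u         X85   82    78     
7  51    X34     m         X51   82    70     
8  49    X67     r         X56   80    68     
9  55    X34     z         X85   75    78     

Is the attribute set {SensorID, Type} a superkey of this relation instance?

Yes

All 9 rows have distinct {SensorID, Type} values, so {SensorID, Type} → (all attributes) holds and {SensorID, Type} is a superkey.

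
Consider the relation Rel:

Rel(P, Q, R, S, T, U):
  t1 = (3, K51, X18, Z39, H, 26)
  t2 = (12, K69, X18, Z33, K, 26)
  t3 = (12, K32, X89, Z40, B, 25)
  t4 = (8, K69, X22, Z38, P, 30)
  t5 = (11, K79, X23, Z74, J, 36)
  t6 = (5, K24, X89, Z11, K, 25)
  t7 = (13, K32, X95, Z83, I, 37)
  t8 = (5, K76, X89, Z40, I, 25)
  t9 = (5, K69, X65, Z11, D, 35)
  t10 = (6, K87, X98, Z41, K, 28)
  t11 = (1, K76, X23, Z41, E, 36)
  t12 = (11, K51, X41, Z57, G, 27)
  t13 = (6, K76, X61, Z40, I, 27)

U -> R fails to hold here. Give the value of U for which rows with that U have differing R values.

U=26: rows 1, 2 → R = X18, X18 ✓
U=25: rows 3, 6, 8 → R = X89, X89, X89 ✓
U=30: row 4 → R = X22 ✓
U=36: rows 5, 11 → R = X23, X23 ✓
U=37: row 7 → R = X95 ✓
U=35: row 9 → R = X65 ✓
U=28: row 10 → R = X98 ✓
U=27: rows 12, 13 → R takes values {X41, X61} — violation
The only U value with inconsistent R is U=27.

27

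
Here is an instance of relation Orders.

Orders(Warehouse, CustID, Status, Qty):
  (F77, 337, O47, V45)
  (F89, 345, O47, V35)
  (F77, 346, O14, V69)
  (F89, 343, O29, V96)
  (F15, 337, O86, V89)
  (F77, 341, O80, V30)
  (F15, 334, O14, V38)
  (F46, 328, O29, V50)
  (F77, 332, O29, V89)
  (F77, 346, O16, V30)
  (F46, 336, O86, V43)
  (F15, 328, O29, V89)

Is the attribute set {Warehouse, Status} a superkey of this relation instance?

Yes

All 12 rows have distinct {Warehouse, Status} values, so {Warehouse, Status} → (all attributes) holds and {Warehouse, Status} is a superkey.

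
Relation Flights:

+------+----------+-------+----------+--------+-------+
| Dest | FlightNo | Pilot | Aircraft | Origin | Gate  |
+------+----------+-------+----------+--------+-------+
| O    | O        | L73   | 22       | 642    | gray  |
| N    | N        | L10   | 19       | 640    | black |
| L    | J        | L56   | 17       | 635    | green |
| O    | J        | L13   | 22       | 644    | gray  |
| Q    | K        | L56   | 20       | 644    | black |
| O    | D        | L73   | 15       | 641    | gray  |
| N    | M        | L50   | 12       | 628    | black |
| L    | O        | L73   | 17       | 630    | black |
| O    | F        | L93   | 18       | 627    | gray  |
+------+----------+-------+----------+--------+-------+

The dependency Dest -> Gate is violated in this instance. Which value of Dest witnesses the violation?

Dest=O: 4 rows → Gate = gray, gray, gray, gray ✓
Dest=N: 2 rows → Gate = black, black ✓
Dest=L: 2 rows → Gate takes values {green, black} — violation
Dest=Q: 1 row → Gate = black ✓
The only Dest value with inconsistent Gate is Dest=L.

L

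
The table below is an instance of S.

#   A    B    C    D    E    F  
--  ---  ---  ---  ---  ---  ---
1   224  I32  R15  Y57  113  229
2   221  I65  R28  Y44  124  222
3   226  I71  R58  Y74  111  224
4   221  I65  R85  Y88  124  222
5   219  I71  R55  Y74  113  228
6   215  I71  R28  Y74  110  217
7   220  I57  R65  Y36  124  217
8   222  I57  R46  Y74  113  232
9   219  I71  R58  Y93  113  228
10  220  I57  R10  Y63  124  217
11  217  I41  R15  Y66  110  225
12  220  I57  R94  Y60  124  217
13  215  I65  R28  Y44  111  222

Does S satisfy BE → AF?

(B=I32, E=113): row 1 → {A,F} = (224, 229) ✓
(B=I65, E=124): rows 2, 4 → {A,F} = (221, 222), (221, 222) ✓
(B=I71, E=111): row 3 → {A,F} = (226, 224) ✓
(B=I71, E=113): rows 5, 9 → {A,F} = (219, 228), (219, 228) ✓
(B=I71, E=110): row 6 → {A,F} = (215, 217) ✓
(B=I57, E=124): rows 7, 10, 12 → {A,F} = (220, 217), (220, 217), (220, 217) ✓
(B=I57, E=113): row 8 → {A,F} = (222, 232) ✓
(B=I41, E=110): row 11 → {A,F} = (217, 225) ✓
(B=I65, E=111): row 13 → {A,F} = (215, 222) ✓
Every BE value is associated with a single AF value, so BE → AF holds.

Yes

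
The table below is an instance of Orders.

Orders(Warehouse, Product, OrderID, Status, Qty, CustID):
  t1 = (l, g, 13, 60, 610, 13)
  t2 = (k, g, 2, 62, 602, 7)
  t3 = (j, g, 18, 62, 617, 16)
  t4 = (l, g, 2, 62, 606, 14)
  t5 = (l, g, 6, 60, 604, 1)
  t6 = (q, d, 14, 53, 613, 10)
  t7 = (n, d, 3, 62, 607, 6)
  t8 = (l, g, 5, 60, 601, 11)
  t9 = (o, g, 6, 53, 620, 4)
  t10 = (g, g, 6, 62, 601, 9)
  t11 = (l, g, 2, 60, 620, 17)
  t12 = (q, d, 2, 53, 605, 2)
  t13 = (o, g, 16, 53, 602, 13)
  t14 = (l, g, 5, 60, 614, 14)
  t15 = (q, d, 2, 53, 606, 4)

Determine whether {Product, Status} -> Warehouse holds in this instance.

No

(Product=g, Status=60): rows 1, 5, 8, 11, 14 → Warehouse = l, l, l, l, l ✓
(Product=g, Status=62): rows 2, 3, 4, 10 → Warehouse takes values {k, j, l, g} — violation
(Product=d, Status=53): rows 6, 12, 15 → Warehouse = q, q, q ✓
(Product=d, Status=62): row 7 → Warehouse = n ✓
(Product=g, Status=53): rows 9, 13 → Warehouse = o, o ✓
Two rows agree on {Product, Status} but differ on Warehouse, so {Product, Status} -> Warehouse does not hold.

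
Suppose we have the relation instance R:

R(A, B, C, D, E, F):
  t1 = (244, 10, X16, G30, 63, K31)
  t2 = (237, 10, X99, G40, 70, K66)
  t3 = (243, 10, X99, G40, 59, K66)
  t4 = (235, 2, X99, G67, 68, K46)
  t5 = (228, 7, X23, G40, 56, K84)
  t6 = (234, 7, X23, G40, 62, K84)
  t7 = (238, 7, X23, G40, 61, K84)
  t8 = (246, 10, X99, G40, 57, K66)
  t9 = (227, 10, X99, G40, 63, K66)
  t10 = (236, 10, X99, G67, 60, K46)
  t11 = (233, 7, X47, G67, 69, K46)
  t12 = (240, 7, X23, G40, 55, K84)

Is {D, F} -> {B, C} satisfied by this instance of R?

(D=G30, F=K31): row 1 → {B,C} = (10, X16) ✓
(D=G40, F=K66): rows 2, 3, 8, 9 → {B,C} = (10, X99), (10, X99), (10, X99), (10, X99) ✓
(D=G67, F=K46): rows 4, 10, 11 → {B,C} takes values {(2, X99), (10, X99), (7, X47)} — violation
(D=G40, F=K84): rows 5, 6, 7, 12 → {B,C} = (7, X23), (7, X23), (7, X23), (7, X23) ✓
Two rows agree on {D, F} but differ on {B, C}, so {D, F} -> {B, C} does not hold.

No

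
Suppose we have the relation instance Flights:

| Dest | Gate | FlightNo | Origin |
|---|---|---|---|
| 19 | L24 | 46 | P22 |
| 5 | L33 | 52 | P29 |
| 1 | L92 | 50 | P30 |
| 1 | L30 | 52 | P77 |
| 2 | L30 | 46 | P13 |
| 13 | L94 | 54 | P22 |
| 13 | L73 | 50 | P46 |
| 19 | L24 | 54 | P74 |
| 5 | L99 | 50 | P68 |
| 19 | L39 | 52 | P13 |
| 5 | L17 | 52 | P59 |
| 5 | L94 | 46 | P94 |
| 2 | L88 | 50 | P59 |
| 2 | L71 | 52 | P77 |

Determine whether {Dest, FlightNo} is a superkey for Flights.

Two distinct rows share (Dest=5, FlightNo=52), so {Dest, FlightNo} does not determine every attribute — not a superkey.

No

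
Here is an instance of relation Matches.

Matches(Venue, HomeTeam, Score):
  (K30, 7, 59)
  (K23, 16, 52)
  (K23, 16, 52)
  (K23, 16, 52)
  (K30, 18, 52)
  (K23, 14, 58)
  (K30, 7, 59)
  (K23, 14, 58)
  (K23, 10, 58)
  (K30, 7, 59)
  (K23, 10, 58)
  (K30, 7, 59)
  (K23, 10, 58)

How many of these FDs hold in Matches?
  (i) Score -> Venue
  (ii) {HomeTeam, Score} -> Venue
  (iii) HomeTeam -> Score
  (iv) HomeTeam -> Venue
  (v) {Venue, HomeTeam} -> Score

(i) Score -> Venue: Score=52: 4 rows → Venue takes values {K23, K30} — violation — fails.
(ii) {HomeTeam, Score} -> Venue: every LHS value maps to a single RHS value — holds.
(iii) HomeTeam -> Score: every LHS value maps to a single RHS value — holds.
(iv) HomeTeam -> Venue: every LHS value maps to a single RHS value — holds.
(v) {Venue, HomeTeam} -> Score: every LHS value maps to a single RHS value — holds.
4 of the 5 dependencies hold.

4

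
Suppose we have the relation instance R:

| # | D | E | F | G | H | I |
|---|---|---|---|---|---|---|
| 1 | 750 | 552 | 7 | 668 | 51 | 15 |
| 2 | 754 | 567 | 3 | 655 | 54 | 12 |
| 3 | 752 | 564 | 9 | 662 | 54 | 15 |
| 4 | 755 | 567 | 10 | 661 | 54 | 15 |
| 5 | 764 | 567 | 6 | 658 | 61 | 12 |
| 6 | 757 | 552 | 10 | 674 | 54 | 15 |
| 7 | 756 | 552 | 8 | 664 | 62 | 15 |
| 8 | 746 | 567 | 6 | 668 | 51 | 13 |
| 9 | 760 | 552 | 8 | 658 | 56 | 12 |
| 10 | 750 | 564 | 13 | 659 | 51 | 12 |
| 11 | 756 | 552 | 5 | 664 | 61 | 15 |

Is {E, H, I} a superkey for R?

All 11 rows have distinct {E, H, I} values, so {E, H, I} → (all attributes) holds and {E, H, I} is a superkey.

Yes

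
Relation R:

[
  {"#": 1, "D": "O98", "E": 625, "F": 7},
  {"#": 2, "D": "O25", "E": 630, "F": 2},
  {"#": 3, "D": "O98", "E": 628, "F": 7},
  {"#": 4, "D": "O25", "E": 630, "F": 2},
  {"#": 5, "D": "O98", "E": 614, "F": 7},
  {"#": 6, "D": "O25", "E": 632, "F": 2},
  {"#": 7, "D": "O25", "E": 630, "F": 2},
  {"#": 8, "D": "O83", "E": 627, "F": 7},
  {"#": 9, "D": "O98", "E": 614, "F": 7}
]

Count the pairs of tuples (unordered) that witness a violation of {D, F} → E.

(D=O98, F=7): violating pairs (1,3), (1,5), (1,9), (3,5), (3,9) — 5 pairs.
(D=O25, F=2): violating pairs (2,6), (4,6), (6,7) — 3 pairs.

8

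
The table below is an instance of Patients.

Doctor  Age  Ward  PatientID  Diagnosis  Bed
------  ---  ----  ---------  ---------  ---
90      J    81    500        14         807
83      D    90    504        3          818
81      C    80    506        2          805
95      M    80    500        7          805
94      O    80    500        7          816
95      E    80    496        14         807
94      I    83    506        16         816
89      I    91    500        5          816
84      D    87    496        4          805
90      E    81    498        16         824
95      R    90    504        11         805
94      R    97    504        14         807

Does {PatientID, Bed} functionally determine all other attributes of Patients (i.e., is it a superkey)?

No

Two distinct rows share (PatientID=500, Bed=816), so {PatientID, Bed} does not determine every attribute — not a superkey.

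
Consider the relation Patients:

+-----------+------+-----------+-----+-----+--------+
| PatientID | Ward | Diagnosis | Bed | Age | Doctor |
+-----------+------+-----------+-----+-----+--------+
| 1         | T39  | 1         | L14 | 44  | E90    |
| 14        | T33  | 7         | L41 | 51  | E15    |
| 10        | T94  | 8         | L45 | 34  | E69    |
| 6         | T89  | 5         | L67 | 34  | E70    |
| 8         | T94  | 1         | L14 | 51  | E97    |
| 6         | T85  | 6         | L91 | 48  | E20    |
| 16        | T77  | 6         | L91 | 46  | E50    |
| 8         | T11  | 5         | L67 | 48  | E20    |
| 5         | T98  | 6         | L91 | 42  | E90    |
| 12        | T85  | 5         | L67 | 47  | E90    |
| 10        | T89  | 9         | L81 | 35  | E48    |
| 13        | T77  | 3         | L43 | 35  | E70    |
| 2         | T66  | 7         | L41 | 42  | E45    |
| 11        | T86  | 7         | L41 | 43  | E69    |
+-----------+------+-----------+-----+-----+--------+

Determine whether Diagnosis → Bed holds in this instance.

Diagnosis=1: 2 rows → Bed = L14, L14 ✓
Diagnosis=7: 3 rows → Bed = L41, L41, L41 ✓
Diagnosis=8: 1 row → Bed = L45 ✓
Diagnosis=5: 3 rows → Bed = L67, L67, L67 ✓
Diagnosis=6: 3 rows → Bed = L91, L91, L91 ✓
Diagnosis=9: 1 row → Bed = L81 ✓
Diagnosis=3: 1 row → Bed = L43 ✓
Every Diagnosis value is associated with a single Bed value, so Diagnosis → Bed holds.

Yes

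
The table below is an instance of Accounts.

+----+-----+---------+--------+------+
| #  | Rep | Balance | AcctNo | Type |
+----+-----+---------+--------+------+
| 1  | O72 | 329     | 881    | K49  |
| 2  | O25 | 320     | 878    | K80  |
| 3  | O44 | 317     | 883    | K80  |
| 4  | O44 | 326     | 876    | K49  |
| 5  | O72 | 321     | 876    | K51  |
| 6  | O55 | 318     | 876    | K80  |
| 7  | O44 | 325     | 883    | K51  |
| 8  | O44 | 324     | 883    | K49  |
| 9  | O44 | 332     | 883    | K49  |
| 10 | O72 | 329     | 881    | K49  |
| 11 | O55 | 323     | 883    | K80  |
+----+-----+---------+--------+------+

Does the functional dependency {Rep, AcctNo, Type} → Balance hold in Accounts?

(Rep=O72, AcctNo=881, Type=K49): rows 1, 10 → Balance = 329, 329 ✓
(Rep=O25, AcctNo=878, Type=K80): row 2 → Balance = 320 ✓
(Rep=O44, AcctNo=883, Type=K80): row 3 → Balance = 317 ✓
(Rep=O44, AcctNo=876, Type=K49): row 4 → Balance = 326 ✓
(Rep=O72, AcctNo=876, Type=K51): row 5 → Balance = 321 ✓
(Rep=O55, AcctNo=876, Type=K80): row 6 → Balance = 318 ✓
(Rep=O44, AcctNo=883, Type=K51): row 7 → Balance = 325 ✓
(Rep=O44, AcctNo=883, Type=K49): rows 8, 9 → Balance takes values {324, 332} — violation
(Rep=O55, AcctNo=883, Type=K80): row 11 → Balance = 323 ✓
Two rows agree on {Rep, AcctNo, Type} but differ on Balance, so {Rep, AcctNo, Type} → Balance does not hold.

No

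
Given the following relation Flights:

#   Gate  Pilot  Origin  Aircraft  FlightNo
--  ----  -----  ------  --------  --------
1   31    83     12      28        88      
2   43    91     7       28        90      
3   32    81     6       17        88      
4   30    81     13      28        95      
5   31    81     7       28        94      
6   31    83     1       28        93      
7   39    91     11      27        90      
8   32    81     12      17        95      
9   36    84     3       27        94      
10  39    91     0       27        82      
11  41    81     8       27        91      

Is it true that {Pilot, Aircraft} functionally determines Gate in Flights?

No

(Pilot=83, Aircraft=28): rows 1, 6 → Gate = 31, 31 ✓
(Pilot=91, Aircraft=28): row 2 → Gate = 43 ✓
(Pilot=81, Aircraft=17): rows 3, 8 → Gate = 32, 32 ✓
(Pilot=81, Aircraft=28): rows 4, 5 → Gate takes values {30, 31} — violation
(Pilot=91, Aircraft=27): rows 7, 10 → Gate = 39, 39 ✓
(Pilot=84, Aircraft=27): row 9 → Gate = 36 ✓
(Pilot=81, Aircraft=27): row 11 → Gate = 41 ✓
Two rows agree on {Pilot, Aircraft} but differ on Gate, so {Pilot, Aircraft} → Gate does not hold.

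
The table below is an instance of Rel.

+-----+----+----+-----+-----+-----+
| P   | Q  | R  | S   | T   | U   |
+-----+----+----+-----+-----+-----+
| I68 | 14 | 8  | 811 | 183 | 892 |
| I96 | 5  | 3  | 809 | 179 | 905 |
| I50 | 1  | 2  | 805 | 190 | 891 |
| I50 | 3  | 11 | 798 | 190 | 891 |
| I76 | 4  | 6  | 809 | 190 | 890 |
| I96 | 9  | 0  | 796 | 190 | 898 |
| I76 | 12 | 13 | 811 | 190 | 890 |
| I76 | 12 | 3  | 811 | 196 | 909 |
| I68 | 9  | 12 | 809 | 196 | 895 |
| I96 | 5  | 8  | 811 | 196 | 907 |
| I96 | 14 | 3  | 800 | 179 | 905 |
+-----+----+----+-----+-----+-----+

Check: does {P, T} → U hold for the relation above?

(P=I68, T=183): 1 row → U = 892 ✓
(P=I96, T=179): 2 rows → U = 905, 905 ✓
(P=I50, T=190): 2 rows → U = 891, 891 ✓
(P=I76, T=190): 2 rows → U = 890, 890 ✓
(P=I96, T=190): 1 row → U = 898 ✓
(P=I76, T=196): 1 row → U = 909 ✓
(P=I68, T=196): 1 row → U = 895 ✓
(P=I96, T=196): 1 row → U = 907 ✓
Every {P, T} value is associated with a single U value, so {P, T} → U holds.

Yes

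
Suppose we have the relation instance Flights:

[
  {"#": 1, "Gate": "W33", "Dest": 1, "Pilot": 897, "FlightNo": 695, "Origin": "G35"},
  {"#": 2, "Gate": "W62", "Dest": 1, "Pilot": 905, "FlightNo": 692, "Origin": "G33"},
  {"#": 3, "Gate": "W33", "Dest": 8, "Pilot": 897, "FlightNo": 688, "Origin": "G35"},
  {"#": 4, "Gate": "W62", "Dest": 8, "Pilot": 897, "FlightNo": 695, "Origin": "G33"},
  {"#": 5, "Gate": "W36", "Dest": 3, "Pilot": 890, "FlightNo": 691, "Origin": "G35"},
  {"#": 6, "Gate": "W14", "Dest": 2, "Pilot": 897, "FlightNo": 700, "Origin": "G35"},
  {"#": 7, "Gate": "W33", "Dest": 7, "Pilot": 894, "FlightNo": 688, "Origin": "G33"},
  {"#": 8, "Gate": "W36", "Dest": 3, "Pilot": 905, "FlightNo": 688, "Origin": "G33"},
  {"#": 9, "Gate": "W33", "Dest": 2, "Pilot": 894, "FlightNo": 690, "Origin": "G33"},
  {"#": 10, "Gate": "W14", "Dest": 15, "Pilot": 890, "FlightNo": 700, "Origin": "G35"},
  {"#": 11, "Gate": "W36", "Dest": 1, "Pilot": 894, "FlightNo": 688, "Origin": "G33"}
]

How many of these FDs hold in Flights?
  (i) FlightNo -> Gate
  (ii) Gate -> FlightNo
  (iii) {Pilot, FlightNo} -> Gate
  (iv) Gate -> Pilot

0

(i) FlightNo -> Gate: FlightNo=695: rows 1, 4 → Gate takes values {W33, W62} — violation; FlightNo=688: rows 3, 7, 8, 11 → Gate takes values {W33, W36} — violation — fails.
(ii) Gate -> FlightNo: Gate=W33: rows 1, 3, 7, 9 → FlightNo takes values {695, 688, 690} — violation; Gate=W62: rows 2, 4 → FlightNo takes values {692, 695} — violation; Gate=W36: rows 5, 8, 11 → FlightNo takes values {691, 688} — violation — fails.
(iii) {Pilot, FlightNo} -> Gate: (Pilot=897, FlightNo=695): rows 1, 4 → Gate takes values {W33, W62} — violation; (Pilot=894, FlightNo=688): rows 7, 11 → Gate takes values {W33, W36} — violation — fails.
(iv) Gate -> Pilot: Gate=W33: rows 1, 3, 7, 9 → Pilot takes values {897, 894} — violation; Gate=W62: rows 2, 4 → Pilot takes values {905, 897} — violation; Gate=W36: rows 5, 8, 11 → Pilot takes values {890, 905, 894} — violation; Gate=W14: rows 6, 10 → Pilot takes values {897, 890} — violation — fails.
None of the 4 dependencies hold.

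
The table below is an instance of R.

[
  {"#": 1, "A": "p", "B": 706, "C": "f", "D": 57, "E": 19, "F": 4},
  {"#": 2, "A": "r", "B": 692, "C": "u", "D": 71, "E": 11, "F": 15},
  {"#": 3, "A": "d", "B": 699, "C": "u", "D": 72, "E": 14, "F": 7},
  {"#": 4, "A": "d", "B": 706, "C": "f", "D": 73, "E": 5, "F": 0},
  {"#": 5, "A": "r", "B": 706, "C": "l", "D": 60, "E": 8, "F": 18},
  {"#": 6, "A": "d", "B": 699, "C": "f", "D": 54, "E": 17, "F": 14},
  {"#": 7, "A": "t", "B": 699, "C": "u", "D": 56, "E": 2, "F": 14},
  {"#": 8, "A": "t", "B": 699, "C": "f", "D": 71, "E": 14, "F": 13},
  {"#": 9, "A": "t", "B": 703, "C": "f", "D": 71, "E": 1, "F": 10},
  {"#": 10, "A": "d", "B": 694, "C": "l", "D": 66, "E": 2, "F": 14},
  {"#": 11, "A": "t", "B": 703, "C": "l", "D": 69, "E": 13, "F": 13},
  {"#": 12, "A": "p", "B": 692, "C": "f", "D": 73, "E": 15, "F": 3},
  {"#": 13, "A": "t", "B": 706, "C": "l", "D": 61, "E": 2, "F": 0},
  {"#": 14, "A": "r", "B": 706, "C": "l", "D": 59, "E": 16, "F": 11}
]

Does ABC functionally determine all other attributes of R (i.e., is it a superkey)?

No

Rows 5 and 14 have the same ABC value (A=r, B=706, C=l) but are distinct tuples, so ABC does not determine every attribute — not a superkey.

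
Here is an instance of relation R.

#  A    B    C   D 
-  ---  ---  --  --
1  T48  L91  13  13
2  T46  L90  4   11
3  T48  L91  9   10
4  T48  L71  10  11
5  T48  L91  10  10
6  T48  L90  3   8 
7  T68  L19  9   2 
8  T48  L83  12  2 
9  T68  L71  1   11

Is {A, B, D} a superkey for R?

No

Rows 3 and 5 have the same {A, B, D} value (A=T48, B=L91, D=10) but are distinct tuples, so {A, B, D} does not determine every attribute — not a superkey.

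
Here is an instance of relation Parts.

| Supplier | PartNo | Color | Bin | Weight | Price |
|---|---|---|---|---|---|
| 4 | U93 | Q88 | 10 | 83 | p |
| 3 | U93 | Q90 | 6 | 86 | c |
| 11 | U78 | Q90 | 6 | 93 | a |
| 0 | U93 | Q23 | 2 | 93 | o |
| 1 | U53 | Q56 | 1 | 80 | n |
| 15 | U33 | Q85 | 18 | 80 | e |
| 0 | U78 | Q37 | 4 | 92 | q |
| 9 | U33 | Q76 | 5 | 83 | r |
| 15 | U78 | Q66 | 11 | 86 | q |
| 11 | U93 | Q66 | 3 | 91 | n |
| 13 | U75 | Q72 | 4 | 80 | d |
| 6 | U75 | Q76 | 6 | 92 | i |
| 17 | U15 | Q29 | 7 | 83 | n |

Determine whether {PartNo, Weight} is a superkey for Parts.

All 13 rows have distinct {PartNo, Weight} values, so {PartNo, Weight} → (all attributes) holds and {PartNo, Weight} is a superkey.

Yes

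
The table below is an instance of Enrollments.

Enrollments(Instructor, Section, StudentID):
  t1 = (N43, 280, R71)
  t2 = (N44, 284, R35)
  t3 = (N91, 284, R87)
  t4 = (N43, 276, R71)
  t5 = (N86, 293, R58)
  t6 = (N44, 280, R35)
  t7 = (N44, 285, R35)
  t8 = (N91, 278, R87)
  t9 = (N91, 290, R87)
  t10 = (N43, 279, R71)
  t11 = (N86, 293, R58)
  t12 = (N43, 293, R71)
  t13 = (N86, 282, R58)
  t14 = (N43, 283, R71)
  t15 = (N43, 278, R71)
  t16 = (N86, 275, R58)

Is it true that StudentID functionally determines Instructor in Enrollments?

StudentID=R71: rows 1, 4, 10, 12, 14, 15 → Instructor = N43, N43, N43, N43, N43, N43 ✓
StudentID=R35: rows 2, 6, 7 → Instructor = N44, N44, N44 ✓
StudentID=R87: rows 3, 8, 9 → Instructor = N91, N91, N91 ✓
StudentID=R58: rows 5, 11, 13, 16 → Instructor = N86, N86, N86, N86 ✓
Every StudentID value is associated with a single Instructor value, so StudentID -> Instructor holds.

Yes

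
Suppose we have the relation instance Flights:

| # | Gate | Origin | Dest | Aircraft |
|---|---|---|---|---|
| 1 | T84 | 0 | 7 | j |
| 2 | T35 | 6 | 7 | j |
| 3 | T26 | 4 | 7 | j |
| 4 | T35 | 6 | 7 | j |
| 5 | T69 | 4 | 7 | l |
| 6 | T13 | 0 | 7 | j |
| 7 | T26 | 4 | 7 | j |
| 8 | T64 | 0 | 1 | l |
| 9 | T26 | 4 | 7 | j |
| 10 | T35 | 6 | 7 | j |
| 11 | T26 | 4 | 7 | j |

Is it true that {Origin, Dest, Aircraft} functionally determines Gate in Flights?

(Origin=0, Dest=7, Aircraft=j): rows 1, 6 → Gate takes values {T84, T13} — violation
(Origin=6, Dest=7, Aircraft=j): rows 2, 4, 10 → Gate = T35, T35, T35 ✓
(Origin=4, Dest=7, Aircraft=j): rows 3, 7, 9, 11 → Gate = T26, T26, T26, T26 ✓
(Origin=4, Dest=7, Aircraft=l): row 5 → Gate = T69 ✓
(Origin=0, Dest=1, Aircraft=l): row 8 → Gate = T64 ✓
Two rows agree on {Origin, Dest, Aircraft} but differ on Gate, so {Origin, Dest, Aircraft} -> Gate does not hold.

No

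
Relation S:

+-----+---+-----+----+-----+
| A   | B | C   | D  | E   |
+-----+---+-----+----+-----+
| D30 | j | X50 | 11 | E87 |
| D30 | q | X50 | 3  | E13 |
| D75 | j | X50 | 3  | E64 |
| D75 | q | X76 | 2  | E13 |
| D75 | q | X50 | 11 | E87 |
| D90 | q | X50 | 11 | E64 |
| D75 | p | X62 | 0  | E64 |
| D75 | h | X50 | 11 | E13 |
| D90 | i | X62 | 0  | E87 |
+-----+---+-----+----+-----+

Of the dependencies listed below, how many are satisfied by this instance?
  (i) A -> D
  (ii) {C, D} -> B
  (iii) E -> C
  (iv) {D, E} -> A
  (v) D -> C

(i) A -> D: A=D30: 2 rows → D takes values {11, 3} — violation; A=D75: 5 rows → D takes values {3, 2, 11, 0} — violation; A=D90: 2 rows → D takes values {11, 0} — violation — fails.
(ii) {C, D} -> B: (C=X50, D=11): 4 rows → B takes values {j, q, h} — violation; (C=X50, D=3): 2 rows → B takes values {q, j} — violation; (C=X62, D=0): 2 rows → B takes values {p, i} — violation — fails.
(iii) E -> C: E=E87: 3 rows → C takes values {X50, X62} — violation; E=E13: 3 rows → C takes values {X50, X76} — violation; E=E64: 3 rows → C takes values {X50, X62} — violation — fails.
(iv) {D, E} -> A: (D=11, E=E87): 2 rows → A takes values {D30, D75} — violation — fails.
(v) D -> C: every LHS value maps to a single RHS value — holds.
1 of the 5 dependencies holds.

1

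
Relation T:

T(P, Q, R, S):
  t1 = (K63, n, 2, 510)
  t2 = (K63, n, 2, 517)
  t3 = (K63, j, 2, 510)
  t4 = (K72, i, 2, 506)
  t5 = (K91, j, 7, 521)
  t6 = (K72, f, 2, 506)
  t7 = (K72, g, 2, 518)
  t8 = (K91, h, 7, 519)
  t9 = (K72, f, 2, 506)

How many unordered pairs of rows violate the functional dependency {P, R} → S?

(P=K63, R=2): violating pairs (1,2), (2,3) — 2 pairs.
(P=K72, R=2): violating pairs (4,7), (6,7), (7,9) — 3 pairs.
(P=K91, R=7): violating pairs (5,8) — 1 pair.

6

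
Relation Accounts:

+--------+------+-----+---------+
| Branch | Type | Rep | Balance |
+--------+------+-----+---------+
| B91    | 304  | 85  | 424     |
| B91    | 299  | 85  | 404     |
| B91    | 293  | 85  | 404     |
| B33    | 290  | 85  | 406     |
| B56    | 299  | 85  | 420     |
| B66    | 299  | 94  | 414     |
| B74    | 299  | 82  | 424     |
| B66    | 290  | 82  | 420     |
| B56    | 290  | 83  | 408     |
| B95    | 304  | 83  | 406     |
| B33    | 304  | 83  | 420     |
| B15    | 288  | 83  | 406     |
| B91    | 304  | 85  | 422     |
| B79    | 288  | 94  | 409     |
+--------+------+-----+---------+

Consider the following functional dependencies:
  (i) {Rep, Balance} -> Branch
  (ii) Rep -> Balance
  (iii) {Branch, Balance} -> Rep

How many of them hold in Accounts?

(i) {Rep, Balance} -> Branch: (Rep=83, Balance=406): 2 rows → Branch takes values {B95, B15} — violation — fails.
(ii) Rep -> Balance: Rep=85: 6 rows → Balance takes values {424, 404, 406, 420, 422} — violation; Rep=94: 2 rows → Balance takes values {414, 409} — violation; Rep=82: 2 rows → Balance takes values {424, 420} — violation; Rep=83: 4 rows → Balance takes values {408, 406, 420} — violation — fails.
(iii) {Branch, Balance} -> Rep: every LHS value maps to a single RHS value — holds.
1 of the 3 dependencies holds.

1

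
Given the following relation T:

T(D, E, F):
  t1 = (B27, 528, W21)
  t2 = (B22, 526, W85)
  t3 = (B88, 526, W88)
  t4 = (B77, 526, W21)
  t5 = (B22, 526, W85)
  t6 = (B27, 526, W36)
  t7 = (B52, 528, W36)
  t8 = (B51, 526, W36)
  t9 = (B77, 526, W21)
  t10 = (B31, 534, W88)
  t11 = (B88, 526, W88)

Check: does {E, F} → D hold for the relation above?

No

(E=528, F=W21): row 1 → D = B27 ✓
(E=526, F=W85): rows 2, 5 → D = B22, B22 ✓
(E=526, F=W88): rows 3, 11 → D = B88, B88 ✓
(E=526, F=W21): rows 4, 9 → D = B77, B77 ✓
(E=526, F=W36): rows 6, 8 → D takes values {B27, B51} — violation
(E=528, F=W36): row 7 → D = B52 ✓
(E=534, F=W88): row 10 → D = B31 ✓
Two rows agree on {E, F} but differ on D, so {E, F} → D does not hold.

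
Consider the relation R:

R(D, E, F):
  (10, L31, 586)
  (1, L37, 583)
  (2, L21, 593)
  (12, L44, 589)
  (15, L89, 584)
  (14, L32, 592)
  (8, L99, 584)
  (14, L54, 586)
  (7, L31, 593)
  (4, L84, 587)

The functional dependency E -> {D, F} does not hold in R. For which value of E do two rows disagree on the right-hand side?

L31

E=L31: 2 rows → {D,F} takes values {(10, 586), (7, 593)} — violation
E=L37: 1 row → {D,F} = (1, 583) ✓
E=L21: 1 row → {D,F} = (2, 593) ✓
E=L44: 1 row → {D,F} = (12, 589) ✓
E=L89: 1 row → {D,F} = (15, 584) ✓
E=L32: 1 row → {D,F} = (14, 592) ✓
E=L99: 1 row → {D,F} = (8, 584) ✓
E=L54: 1 row → {D,F} = (14, 586) ✓
E=L84: 1 row → {D,F} = (4, 587) ✓
The only E value with inconsistent RHS is E=L31.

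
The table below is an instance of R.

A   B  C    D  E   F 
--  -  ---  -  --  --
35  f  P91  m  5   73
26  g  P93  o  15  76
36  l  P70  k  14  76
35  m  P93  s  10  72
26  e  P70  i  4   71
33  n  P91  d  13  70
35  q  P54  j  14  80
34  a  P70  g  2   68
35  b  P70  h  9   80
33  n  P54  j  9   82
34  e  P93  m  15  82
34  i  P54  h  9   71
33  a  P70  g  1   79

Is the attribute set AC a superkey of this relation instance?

Yes

All 13 rows have distinct AC values, so AC → (all attributes) holds and AC is a superkey.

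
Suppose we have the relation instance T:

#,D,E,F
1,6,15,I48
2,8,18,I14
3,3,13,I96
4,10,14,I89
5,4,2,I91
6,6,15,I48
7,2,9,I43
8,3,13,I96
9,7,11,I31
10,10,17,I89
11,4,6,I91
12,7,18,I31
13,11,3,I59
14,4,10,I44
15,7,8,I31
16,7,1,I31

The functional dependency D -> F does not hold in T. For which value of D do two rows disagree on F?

D=6: rows 1, 6 → F = I48, I48 ✓
D=8: row 2 → F = I14 ✓
D=3: rows 3, 8 → F = I96, I96 ✓
D=10: rows 4, 10 → F = I89, I89 ✓
D=4: rows 5, 11, 14 → F takes values {I91, I44} — violation
D=2: row 7 → F = I43 ✓
D=7: rows 9, 12, 15, 16 → F = I31, I31, I31, I31 ✓
D=11: row 13 → F = I59 ✓
The only D value with inconsistent F is D=4.

4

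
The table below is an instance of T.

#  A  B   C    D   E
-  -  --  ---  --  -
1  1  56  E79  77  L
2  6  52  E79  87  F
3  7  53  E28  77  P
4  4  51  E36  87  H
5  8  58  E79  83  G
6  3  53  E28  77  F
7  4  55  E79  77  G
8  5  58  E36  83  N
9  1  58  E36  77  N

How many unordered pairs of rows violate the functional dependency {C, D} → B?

1

(C=E79, D=77): violating pairs (1,7) — 1 pair.
(C=E28, D=77): all 2 rows agree on B — 0 pairs.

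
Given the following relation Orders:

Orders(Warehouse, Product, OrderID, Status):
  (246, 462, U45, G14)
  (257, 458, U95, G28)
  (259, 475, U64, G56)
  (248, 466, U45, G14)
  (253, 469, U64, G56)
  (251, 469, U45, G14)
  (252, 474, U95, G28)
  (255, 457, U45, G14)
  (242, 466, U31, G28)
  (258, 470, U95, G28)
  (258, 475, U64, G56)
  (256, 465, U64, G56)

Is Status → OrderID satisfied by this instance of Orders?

Status=G14: 4 rows → OrderID = U45, U45, U45, U45 ✓
Status=G28: 4 rows → OrderID takes values {U95, U31} — violation
Status=G56: 4 rows → OrderID = U64, U64, U64, U64 ✓
Two rows agree on Status but differ on OrderID, so Status → OrderID does not hold.

No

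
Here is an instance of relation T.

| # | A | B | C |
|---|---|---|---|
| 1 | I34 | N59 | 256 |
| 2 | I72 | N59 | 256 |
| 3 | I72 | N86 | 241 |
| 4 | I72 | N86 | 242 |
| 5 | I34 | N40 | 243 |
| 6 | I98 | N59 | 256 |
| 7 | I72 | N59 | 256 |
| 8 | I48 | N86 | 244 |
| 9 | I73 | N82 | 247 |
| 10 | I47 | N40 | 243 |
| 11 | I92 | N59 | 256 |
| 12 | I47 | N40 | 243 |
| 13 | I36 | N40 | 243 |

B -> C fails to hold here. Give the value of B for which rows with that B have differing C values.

B=N59: rows 1, 2, 6, 7, 11 → C = 256, 256, 256, 256, 256 ✓
B=N86: rows 3, 4, 8 → C takes values {241, 242, 244} — violation
B=N40: rows 5, 10, 12, 13 → C = 243, 243, 243, 243 ✓
B=N82: row 9 → C = 247 ✓
The only B value with inconsistent C is B=N86.

N86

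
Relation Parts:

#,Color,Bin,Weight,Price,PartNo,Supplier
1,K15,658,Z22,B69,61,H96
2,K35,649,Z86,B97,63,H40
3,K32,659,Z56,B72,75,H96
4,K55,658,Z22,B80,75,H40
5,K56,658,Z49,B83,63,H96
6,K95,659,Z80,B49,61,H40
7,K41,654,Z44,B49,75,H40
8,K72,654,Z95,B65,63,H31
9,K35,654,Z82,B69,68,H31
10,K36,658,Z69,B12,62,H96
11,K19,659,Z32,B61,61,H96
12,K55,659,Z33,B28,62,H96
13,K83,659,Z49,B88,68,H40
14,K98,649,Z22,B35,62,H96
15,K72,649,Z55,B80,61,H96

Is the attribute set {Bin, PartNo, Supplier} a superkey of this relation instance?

All 15 rows have distinct {Bin, PartNo, Supplier} values, so {Bin, PartNo, Supplier} → (all attributes) holds and {Bin, PartNo, Supplier} is a superkey.

Yes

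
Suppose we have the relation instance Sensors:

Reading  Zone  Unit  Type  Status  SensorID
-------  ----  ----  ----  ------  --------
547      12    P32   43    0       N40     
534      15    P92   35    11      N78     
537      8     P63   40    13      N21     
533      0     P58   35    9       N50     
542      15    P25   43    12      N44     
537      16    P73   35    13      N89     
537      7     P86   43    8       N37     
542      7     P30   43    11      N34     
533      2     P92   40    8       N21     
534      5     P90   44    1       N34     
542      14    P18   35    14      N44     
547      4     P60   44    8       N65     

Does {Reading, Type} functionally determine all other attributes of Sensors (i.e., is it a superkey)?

Two distinct rows share (Reading=542, Type=43), so {Reading, Type} does not determine every attribute — not a superkey.

No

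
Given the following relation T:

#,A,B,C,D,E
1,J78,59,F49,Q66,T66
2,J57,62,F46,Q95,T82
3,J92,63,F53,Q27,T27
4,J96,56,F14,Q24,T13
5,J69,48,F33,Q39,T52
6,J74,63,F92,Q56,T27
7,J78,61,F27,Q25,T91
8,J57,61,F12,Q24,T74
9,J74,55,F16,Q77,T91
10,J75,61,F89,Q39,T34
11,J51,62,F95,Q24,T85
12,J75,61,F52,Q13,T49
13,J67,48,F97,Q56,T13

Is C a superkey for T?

Yes

All 13 rows have distinct C values, so C → (all attributes) holds and C is a superkey.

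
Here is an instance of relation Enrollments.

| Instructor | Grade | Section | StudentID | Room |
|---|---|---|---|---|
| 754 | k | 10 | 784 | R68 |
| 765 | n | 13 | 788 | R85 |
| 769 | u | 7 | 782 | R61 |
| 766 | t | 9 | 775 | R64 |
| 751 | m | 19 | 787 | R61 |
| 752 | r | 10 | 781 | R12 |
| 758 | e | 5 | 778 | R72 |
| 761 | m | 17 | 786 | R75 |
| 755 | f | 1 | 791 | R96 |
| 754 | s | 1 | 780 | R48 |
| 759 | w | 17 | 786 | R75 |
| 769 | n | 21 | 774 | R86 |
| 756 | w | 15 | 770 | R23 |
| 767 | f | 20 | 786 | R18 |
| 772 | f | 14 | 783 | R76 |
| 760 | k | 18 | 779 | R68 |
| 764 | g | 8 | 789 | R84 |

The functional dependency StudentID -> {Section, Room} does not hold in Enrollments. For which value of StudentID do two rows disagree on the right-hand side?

786

StudentID=784: 1 row → {Section,Room} = (10, R68) ✓
StudentID=788: 1 row → {Section,Room} = (13, R85) ✓
StudentID=782: 1 row → {Section,Room} = (7, R61) ✓
StudentID=775: 1 row → {Section,Room} = (9, R64) ✓
StudentID=787: 1 row → {Section,Room} = (19, R61) ✓
StudentID=781: 1 row → {Section,Room} = (10, R12) ✓
StudentID=778: 1 row → {Section,Room} = (5, R72) ✓
StudentID=786: 3 rows → {Section,Room} takes values {(17, R75), (20, R18)} — violation
StudentID=791: 1 row → {Section,Room} = (1, R96) ✓
StudentID=780: 1 row → {Section,Room} = (1, R48) ✓
StudentID=774: 1 row → {Section,Room} = (21, R86) ✓
StudentID=770: 1 row → {Section,Room} = (15, R23) ✓
StudentID=783: 1 row → {Section,Room} = (14, R76) ✓
StudentID=779: 1 row → {Section,Room} = (18, R68) ✓
StudentID=789: 1 row → {Section,Room} = (8, R84) ✓
The only StudentID value with inconsistent RHS is StudentID=786.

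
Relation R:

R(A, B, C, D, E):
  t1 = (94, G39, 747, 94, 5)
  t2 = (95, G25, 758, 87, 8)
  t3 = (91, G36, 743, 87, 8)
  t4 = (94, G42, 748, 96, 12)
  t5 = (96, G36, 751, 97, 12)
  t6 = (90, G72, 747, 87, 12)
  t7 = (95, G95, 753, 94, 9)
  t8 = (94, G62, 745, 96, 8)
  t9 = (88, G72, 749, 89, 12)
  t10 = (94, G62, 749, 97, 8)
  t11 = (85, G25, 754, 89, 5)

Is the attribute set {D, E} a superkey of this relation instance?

No

Rows 2 and 3 have the same {D, E} value (D=87, E=8) but are distinct tuples, so {D, E} does not determine every attribute — not a superkey.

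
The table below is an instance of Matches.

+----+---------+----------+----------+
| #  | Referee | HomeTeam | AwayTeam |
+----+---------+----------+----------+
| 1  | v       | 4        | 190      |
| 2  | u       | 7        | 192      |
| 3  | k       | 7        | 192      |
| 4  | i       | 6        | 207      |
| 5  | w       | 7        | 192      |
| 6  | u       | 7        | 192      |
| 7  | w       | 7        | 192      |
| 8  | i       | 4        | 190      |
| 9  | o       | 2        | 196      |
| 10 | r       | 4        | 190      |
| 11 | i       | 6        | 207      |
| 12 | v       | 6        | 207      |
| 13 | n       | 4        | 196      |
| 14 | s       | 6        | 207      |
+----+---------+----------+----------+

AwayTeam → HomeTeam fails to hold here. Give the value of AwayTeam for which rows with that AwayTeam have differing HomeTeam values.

196

AwayTeam=190: rows 1, 8, 10 → HomeTeam = 4, 4, 4 ✓
AwayTeam=192: rows 2, 3, 5, 6, 7 → HomeTeam = 7, 7, 7, 7, 7 ✓
AwayTeam=207: rows 4, 11, 12, 14 → HomeTeam = 6, 6, 6, 6 ✓
AwayTeam=196: rows 9, 13 → HomeTeam takes values {2, 4} — violation
The only AwayTeam value with inconsistent HomeTeam is AwayTeam=196.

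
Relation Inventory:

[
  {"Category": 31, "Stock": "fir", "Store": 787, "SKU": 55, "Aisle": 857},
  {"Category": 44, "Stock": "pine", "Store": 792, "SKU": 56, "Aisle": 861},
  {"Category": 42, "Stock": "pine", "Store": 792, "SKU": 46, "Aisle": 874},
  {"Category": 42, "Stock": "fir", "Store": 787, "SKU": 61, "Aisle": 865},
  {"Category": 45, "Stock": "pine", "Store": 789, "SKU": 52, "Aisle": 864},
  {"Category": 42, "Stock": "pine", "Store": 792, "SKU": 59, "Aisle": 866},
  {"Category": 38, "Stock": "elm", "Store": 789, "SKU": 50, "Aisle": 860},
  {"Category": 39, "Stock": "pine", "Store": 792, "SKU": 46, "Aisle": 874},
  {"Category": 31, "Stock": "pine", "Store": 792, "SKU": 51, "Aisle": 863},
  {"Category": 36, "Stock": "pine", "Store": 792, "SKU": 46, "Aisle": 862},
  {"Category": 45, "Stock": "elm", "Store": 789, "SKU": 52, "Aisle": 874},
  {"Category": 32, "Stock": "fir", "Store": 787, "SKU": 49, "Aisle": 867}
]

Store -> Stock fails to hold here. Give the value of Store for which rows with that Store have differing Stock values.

Store=787: 3 rows → Stock = fir, fir, fir ✓
Store=792: 6 rows → Stock = pine, pine, pine, pine, pine, pine ✓
Store=789: 3 rows → Stock takes values {pine, elm} — violation
The only Store value with inconsistent Stock is Store=789.

789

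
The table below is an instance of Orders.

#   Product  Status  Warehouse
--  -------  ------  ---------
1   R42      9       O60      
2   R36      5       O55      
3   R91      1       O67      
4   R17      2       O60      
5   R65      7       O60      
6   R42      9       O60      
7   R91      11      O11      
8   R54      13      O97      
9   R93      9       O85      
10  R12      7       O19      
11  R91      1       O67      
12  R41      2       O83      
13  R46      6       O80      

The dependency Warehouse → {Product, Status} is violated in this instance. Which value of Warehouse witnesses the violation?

O60

Warehouse=O60: rows 1, 4, 5, 6 → {Product,Status} takes values {(R42, 9), (R17, 2), (R65, 7)} — violation
Warehouse=O55: row 2 → {Product,Status} = (R36, 5) ✓
Warehouse=O67: rows 3, 11 → {Product,Status} = (R91, 1), (R91, 1) ✓
Warehouse=O11: row 7 → {Product,Status} = (R91, 11) ✓
Warehouse=O97: row 8 → {Product,Status} = (R54, 13) ✓
Warehouse=O85: row 9 → {Product,Status} = (R93, 9) ✓
Warehouse=O19: row 10 → {Product,Status} = (R12, 7) ✓
Warehouse=O83: row 12 → {Product,Status} = (R41, 2) ✓
Warehouse=O80: row 13 → {Product,Status} = (R46, 6) ✓
The only Warehouse value with inconsistent RHS is Warehouse=O60.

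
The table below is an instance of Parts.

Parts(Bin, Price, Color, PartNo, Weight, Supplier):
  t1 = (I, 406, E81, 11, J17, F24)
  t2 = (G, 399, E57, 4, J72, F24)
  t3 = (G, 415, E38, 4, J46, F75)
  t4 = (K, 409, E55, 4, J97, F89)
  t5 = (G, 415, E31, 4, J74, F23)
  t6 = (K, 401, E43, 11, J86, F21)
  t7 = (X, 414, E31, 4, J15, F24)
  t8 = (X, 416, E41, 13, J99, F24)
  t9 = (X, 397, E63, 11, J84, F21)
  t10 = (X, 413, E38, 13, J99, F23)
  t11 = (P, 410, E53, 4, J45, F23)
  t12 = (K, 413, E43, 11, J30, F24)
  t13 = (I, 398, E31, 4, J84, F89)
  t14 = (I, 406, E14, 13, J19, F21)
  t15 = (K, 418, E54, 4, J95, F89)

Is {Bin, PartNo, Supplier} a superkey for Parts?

No

Rows 4 and 15 have the same {Bin, PartNo, Supplier} value (Bin=K, PartNo=4, Supplier=F89) but are distinct tuples, so {Bin, PartNo, Supplier} does not determine every attribute — not a superkey.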